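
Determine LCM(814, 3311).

245014

gcd first: 3311 = 4·814 + 55; 814 = 14·55 + 44; 55 = 1·44 + 11; 44 = 4·11 + 0 → gcd = 11
lcm = 814·3311/gcd = 2695154/11 = 245014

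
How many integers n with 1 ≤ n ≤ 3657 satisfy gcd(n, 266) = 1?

1486

Prime factors of 266: 2, 7, 19. Count integers ≤ 3657 divisible by none of them.
By inclusion–exclusion: 3657 − ⌊3657/2⌋ − ⌊3657/7⌋ − ⌊3657/19⌋ + ⌊3657/14⌋ + ⌊3657/38⌋ + ⌊3657/133⌋ − ⌊3657/266⌋ = 1486.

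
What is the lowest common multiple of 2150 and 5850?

251550

2150 = 2 · 5² · 43; 5850 = 2 · 3² · 5² · 13
max exponents: 2 · 3² · 5² · 13 · 43 = 251550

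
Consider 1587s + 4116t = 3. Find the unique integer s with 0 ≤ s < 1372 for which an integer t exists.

gcd(1587, 4116) = 3 (Euclid: 4116 = 2·1587 + 942; 1587 = 1·942 + 645; 942 = 1·645 + 297; 645 = 2·297 + 51; 297 = 5·51 + 42; 51 = 1·42 + 9; 42 = 4·9 + 6; 9 = 1·6 + 3; 6 = 2·3 + 0), and 3 | 3.
Extended Euclid: 1587·(485) + 4116·(-187) = 3. Scale by 1: s₀ = 485.
General solution s = s₀ + 1372k; reducing mod 1372 gives s = 485 (and t = -187).

485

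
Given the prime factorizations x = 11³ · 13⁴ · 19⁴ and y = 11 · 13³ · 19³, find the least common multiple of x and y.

4954112545811

max exponent per prime: 11³ · 13⁴ · 19⁴ = 4954112545811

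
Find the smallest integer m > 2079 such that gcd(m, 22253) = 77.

2156

22253 = 77·289. Any m with gcd(m, 22253) = 77 is a multiple of 77, say 77s, with s coprime to 289.
Need s > 2079/77, so s ≥ 28. First s ≥ 28 with gcd(s, 289) = 1 is s = 28. Thus m = 77·28 = 2156.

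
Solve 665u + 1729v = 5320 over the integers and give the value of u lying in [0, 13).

gcd(665, 1729) = 133 (Euclid: 1729 = 2·665 + 399; 665 = 1·399 + 266; 399 = 1·266 + 133; 266 = 2·133 + 0), and 133 | 5320.
Extended Euclid: 665·(-5) + 1729·(2) = 133. Scale by 40: u₀ = -200.
General solution u = u₀ + 13t; reducing mod 13 gives u = 8 (and v = 0).

8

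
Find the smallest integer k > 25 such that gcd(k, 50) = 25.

75

gcd(k, 50) = 25 forces 25 | k; write k = 25s. Then gcd(25s, 25·2) = 25·gcd(s, 2), so need gcd(s, 2) = 1.
25s > 25 gives s ≥ 2. The least s ≥ 2 coprime to 2 is 3, so k = 25·3 = 75.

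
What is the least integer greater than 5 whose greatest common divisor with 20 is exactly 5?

15

gcd(m, 20) = 5 forces 5 | m; write m = 5s. Then gcd(5s, 5·4) = 5·gcd(s, 4), so need gcd(s, 4) = 1.
5s > 5 gives s ≥ 2. The least s ≥ 2 coprime to 4 is 3, so m = 5·3 = 15.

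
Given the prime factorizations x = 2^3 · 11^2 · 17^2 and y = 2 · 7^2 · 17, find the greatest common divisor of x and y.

min exponent per shared prime: 2 · 17 = 34

34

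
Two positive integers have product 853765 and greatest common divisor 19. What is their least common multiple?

For any two positive integers, gcd × lcm equals their product. Hence lcm = 853765 / 19 = 44935.

44935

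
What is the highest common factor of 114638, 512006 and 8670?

2

114638 = 2 · 31 · 43²; 512006 = 2 · 11 · 17 · 37²; 8670 = 2 · 3 · 5 · 17²
gcd takes min exponent of each prime: 2 = 2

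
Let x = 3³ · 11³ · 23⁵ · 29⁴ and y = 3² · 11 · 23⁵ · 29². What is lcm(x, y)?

163596116985644871

max exponent per prime: 3³ · 11³ · 23⁵ · 29⁴ = 163596116985644871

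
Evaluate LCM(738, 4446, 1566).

738 = 2 · 3² · 41; 4446 = 2 · 3² · 13 · 19; 1566 = 2 · 3³ · 29
lcm takes max exponent of each prime: 2 · 3³ · 13 · 19 · 29 · 41 = 15858882

15858882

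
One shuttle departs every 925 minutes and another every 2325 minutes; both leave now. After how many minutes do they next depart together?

86025

gcd first: 2325 = 2·925 + 475; 925 = 1·475 + 450; 475 = 1·450 + 25; 450 = 18·25 + 0 → gcd = 25
lcm = 925·2325/gcd = 2150625/25 = 86025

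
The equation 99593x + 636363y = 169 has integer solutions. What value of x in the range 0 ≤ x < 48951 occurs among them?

2837

Reduce mod 636363: 99593x ≡ 169 (mod 636363). With g = gcd(99593, 636363) = 13 dividing 169, divide through: 7661x ≡ 13 (mod 48951).
Since gcd(7661, 48951) = 1, x ≡ 13·(7661)⁻¹ ≡ 2837 (mod 48951). Smallest non-negative: 2837.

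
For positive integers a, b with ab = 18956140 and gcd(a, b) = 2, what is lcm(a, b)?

For any two positive integers, gcd × lcm equals their product. Hence lcm = 18956140 / 2 = 9478070.

9478070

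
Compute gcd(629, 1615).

17

Euclid: 1615 = 2·629 + 357; 629 = 1·357 + 272; 357 = 1·272 + 85; 272 = 3·85 + 17; 85 = 5·17 + 0. Last nonzero remainder: 17.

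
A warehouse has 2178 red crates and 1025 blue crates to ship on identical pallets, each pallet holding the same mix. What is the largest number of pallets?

1

2178 = 2 · 3² · 11²
1025 = 5² · 41
Common: 1 = 1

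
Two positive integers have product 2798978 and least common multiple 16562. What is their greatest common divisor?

169

From gcd × lcm = mn: gcd = 2798978 / 16562 = 169.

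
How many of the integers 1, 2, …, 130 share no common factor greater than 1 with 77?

102

77 = 7·11. Inclusion–exclusion on these primes:
130 − ⌊130/7⌋ − ⌊130/11⌋ + ⌊130/77⌋ = 102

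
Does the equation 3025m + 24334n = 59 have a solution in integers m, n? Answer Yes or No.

gcd(3025, 24334): 24334 = 8·3025 + 134; 3025 = 22·134 + 77; 134 = 1·77 + 57; 77 = 1·57 + 20; 57 = 2·20 + 17; 20 = 1·17 + 3; 17 = 5·3 + 2; 3 = 1·2 + 1; 2 = 2·1 + 0 → 1
1 divides 59, so a solution exists.

Yes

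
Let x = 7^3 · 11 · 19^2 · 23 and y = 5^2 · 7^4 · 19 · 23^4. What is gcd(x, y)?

149891

min exponent per shared prime: 7^3 · 19 · 23 = 149891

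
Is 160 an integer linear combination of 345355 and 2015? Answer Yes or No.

Yes

gcd(345355, 2015): 345355 = 171·2015 + 790; 2015 = 2·790 + 435; 790 = 1·435 + 355; 435 = 1·355 + 80; 355 = 4·80 + 35; 80 = 2·35 + 10; 35 = 3·10 + 5; 10 = 2·5 + 0 → 5
5 divides 160, so a solution exists.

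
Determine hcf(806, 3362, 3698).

806 = 2 · 13 · 31; 3362 = 2 · 41²; 3698 = 2 · 43²
gcd takes min exponent of each prime: 2 = 2

2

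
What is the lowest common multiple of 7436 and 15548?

171028

7436 = 2² · 11 · 13²; 15548 = 2² · 13² · 23
max exponents: 2² · 11 · 13² · 23 = 171028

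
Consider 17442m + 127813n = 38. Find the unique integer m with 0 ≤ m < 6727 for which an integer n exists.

5833

gcd(17442, 127813) = 19 (Euclid: 127813 = 7·17442 + 5719; 17442 = 3·5719 + 285; 5719 = 20·285 + 19; 285 = 15·19 + 0), and 19 | 38.
Extended Euclid: 17442·(-447) + 127813·(61) = 19. Scale by 2: m₀ = -894.
General solution m = m₀ + 6727t; reducing mod 6727 gives m = 5833 (and n = -796).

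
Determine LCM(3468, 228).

65892

3468 = 2² · 3 · 17²; 228 = 2² · 3 · 19
max exponents: 2² · 3 · 17² · 19 = 65892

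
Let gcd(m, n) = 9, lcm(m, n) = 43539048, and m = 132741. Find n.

Using mn = gcd(m,n)·lcm(m,n) = 9·43539048 = 391851432, we get n = 391851432/132741 = 2952.

2952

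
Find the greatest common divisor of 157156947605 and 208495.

Euclid: 157156947605 = 753768·208495 + 88445; 208495 = 2·88445 + 31605; 88445 = 2·31605 + 25235; 31605 = 1·25235 + 6370; 25235 = 3·6370 + 6125; 6370 = 1·6125 + 245; 6125 = 25·245 + 0. Last nonzero remainder: 245.

245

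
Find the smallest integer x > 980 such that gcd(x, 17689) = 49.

1029

gcd(x, 17689) = 49 forces 49 | x; write x = 49s. Then gcd(49s, 49·361) = 49·gcd(s, 361), so need gcd(s, 361) = 1.
49s > 980 gives s ≥ 21. The least s ≥ 21 coprime to 361 is 21, so x = 49·21 = 1029.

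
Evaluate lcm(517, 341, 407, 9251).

498712159

lcm(517, 341) = 517·341/gcd = 176297/11 = 16027
lcm(16027, 407) = 16027·407/gcd = 6522989/11 = 592999
lcm(592999, 9251) = 592999·9251/gcd = 5485833749/11 = 498712159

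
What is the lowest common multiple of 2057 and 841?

1729937

gcd first: 2057 = 2·841 + 375; 841 = 2·375 + 91; 375 = 4·91 + 11; 91 = 8·11 + 3; 11 = 3·3 + 2; 3 = 1·2 + 1; 2 = 2·1 + 0 → gcd = 1
lcm = 2057·841/gcd = 1729937/1 = 1729937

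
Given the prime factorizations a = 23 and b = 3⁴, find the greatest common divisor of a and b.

1

min exponent per shared prime: (none) = 1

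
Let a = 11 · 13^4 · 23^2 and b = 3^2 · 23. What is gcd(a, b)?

min exponent per shared prime: 23 = 23

23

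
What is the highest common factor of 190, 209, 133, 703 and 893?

gcd(190, 209): 209 = 1·190 + 19; 190 = 10·19 + 0 → 19
gcd(19, 133): 133 = 7·19 + 0 → 19
gcd(19, 703): 703 = 37·19 + 0 → 19
gcd(19, 893): 893 = 47·19 + 0 → 19

19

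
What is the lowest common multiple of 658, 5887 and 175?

lcm(658, 5887) = 658·5887/gcd = 3873646/7 = 553378
lcm(553378, 175) = 553378·175/gcd = 96841150/7 = 13834450

13834450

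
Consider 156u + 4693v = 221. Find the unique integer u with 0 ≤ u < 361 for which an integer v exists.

212

Euclid: 4693 = 30·156 + 13; 156 = 12·13 + 0 → gcd = 13; 221 = 13·17.
Back-substitution yields 156·(-30) + 4693·(1) = 13, so one solution is u = -30·17 = -510, v = 1·17 = 17.
Solutions in u differ by 4693/13 = 361; the one in [0, 361) is -510 mod 361 = 212.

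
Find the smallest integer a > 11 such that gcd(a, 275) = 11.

22

275 = 11·25. Any a with gcd(a, 275) = 11 is a multiple of 11, say 11s, with s coprime to 25.
Need s > 11/11, so s ≥ 2. First s ≥ 2 with gcd(s, 25) = 1 is s = 2. Thus a = 11·2 = 22.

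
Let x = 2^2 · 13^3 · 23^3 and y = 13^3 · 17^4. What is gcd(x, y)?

2197

min exponent per shared prime: 13^3 = 2197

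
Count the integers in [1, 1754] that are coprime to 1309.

1309 = 7·11·17. Inclusion–exclusion on these primes:
1754 − ⌊1754/7⌋ − ⌊1754/11⌋ − ⌊1754/17⌋ + ⌊1754/77⌋ + ⌊1754/119⌋ + ⌊1754/187⌋ − ⌊1754/1309⌋ = 1286

1286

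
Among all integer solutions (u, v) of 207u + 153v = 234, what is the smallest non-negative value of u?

10

gcd(207, 153) = 9 (Euclid: 207 = 1·153 + 54; 153 = 2·54 + 45; 54 = 1·45 + 9; 45 = 5·9 + 0), and 9 | 234.
Extended Euclid: 207·(3) + 153·(-4) = 9. Scale by 26: u₀ = 78.
General solution u = u₀ + 17t; reducing mod 17 gives u = 10 (and v = -12).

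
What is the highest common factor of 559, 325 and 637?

13

gcd(559, 325): 559 = 1·325 + 234; 325 = 1·234 + 91; 234 = 2·91 + 52; 91 = 1·52 + 39; 52 = 1·39 + 13; 39 = 3·13 + 0 → 13
gcd(13, 637): 637 = 49·13 + 0 → 13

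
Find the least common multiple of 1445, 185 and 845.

9035585

lcm(1445, 185) = 1445·185/gcd = 267325/5 = 53465
lcm(53465, 845) = 53465·845/gcd = 45177925/5 = 9035585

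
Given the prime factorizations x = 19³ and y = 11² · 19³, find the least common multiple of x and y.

max exponent per prime: 11² · 19³ = 829939

829939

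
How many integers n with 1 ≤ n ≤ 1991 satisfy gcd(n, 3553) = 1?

3553 = 11·17·19. Inclusion–exclusion on these primes:
1991 − ⌊1991/11⌋ − ⌊1991/17⌋ − ⌊1991/19⌋ + ⌊1991/187⌋ + ⌊1991/209⌋ + ⌊1991/323⌋ − ⌊1991/3553⌋ = 1614

1614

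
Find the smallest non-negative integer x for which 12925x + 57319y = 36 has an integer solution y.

gcd(12925, 57319) = 1 (Euclid: 57319 = 4·12925 + 5619; 12925 = 2·5619 + 1687; 5619 = 3·1687 + 558; 1687 = 3·558 + 13; 558 = 42·13 + 12; 13 = 1·12 + 1; 12 = 12·1 + 0), and 1 | 36.
Extended Euclid: 12925·(4417) + 57319·(-996) = 1. Scale by 36: x₀ = 159012.
General solution x = x₀ + 57319t; reducing mod 57319 gives x = 44374 (and y = -10006).

44374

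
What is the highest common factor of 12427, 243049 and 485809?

gcd(12427, 243049): 243049 = 19·12427 + 6936; 12427 = 1·6936 + 5491; 6936 = 1·5491 + 1445; 5491 = 3·1445 + 1156; 1445 = 1·1156 + 289; 1156 = 4·289 + 0 → 289
gcd(289, 485809): 485809 = 1681·289 + 0 → 289

289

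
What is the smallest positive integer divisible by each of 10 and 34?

170

10 = 2 · 5; 34 = 2 · 17
max exponents: 2 · 5 · 17 = 170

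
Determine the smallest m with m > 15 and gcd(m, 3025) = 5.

20

gcd(m, 3025) = 5 forces 5 | m; write m = 5s. Then gcd(5s, 5·605) = 5·gcd(s, 605), so need gcd(s, 605) = 1.
5s > 15 gives s ≥ 4. The least s ≥ 4 coprime to 605 is 4, so m = 5·4 = 20.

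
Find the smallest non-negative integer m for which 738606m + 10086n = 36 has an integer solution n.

Reduce mod 10086: 738606m ≡ 36 (mod 10086). With g = gcd(738606, 10086) = 6 dividing 36, divide through: 123101m ≡ 6 (mod 1681).
Since gcd(123101, 1681) = 1, m ≡ 6·(123101)⁻¹ ≡ 78 (mod 1681). Smallest non-negative: 78.

78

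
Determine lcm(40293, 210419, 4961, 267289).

lcm(40293, 210419) = 40293·210419/gcd = 8478412767/4477 = 1893771
lcm(1893771, 4961) = 1893771·4961/gcd = 9394997931/121 = 77644611
lcm(77644611, 267289) = 77644611·267289/gcd = 20753550429579/5687 = 3649296717

3649296717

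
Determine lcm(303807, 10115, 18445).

800531445

303807 = 3 · 7 · 17 · 23 · 37; 10115 = 5 · 7 · 17²; 18445 = 5 · 7 · 17 · 31
lcm takes max exponent of each prime: 3 · 5 · 7 · 17² · 23 · 31 · 37 = 800531445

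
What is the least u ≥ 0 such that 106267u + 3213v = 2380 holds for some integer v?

gcd(106267, 3213) = 119 (Euclid: 106267 = 33·3213 + 238; 3213 = 13·238 + 119; 238 = 2·119 + 0), and 119 | 2380.
Extended Euclid: 106267·(-13) + 3213·(430) = 119. Scale by 20: u₀ = -260.
General solution u = u₀ + 27t; reducing mod 27 gives u = 10 (and v = -330).

10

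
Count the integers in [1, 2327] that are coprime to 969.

969 = 3·17·19. Inclusion–exclusion on these primes:
2327 − ⌊2327/3⌋ − ⌊2327/17⌋ − ⌊2327/19⌋ + ⌊2327/51⌋ + ⌊2327/57⌋ + ⌊2327/323⌋ − ⌊2327/969⌋ = 1384

1384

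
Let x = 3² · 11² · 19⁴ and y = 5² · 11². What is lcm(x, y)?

3547989225

max exponent per prime: 3² · 5² · 11² · 19⁴ = 3547989225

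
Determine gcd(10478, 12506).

Euclid: 12506 = 1·10478 + 2028; 10478 = 5·2028 + 338; 2028 = 6·338 + 0. Last nonzero remainder: 338.

338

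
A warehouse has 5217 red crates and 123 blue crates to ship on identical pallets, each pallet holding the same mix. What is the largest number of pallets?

5217 = 3 · 37 · 47
123 = 3 · 41
Common: 3 = 3

3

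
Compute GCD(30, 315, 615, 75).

15

gcd(30, 315): 315 = 10·30 + 15; 30 = 2·15 + 0 → 15
gcd(15, 615): 615 = 41·15 + 0 → 15
gcd(15, 75): 75 = 5·15 + 0 → 15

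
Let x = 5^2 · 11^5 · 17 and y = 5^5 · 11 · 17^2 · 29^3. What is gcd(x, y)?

4675

min exponent per shared prime: 5^2 · 11 · 17 = 4675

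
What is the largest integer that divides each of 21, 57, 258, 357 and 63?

21 = 3 · 7; 57 = 3 · 19; 258 = 2 · 3 · 43; 357 = 3 · 7 · 17; 63 = 3² · 7
gcd takes min exponent of each prime: 3 = 3

3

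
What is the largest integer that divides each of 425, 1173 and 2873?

17

gcd(425, 1173): 1173 = 2·425 + 323; 425 = 1·323 + 102; 323 = 3·102 + 17; 102 = 6·17 + 0 → 17
gcd(17, 2873): 2873 = 169·17 + 0 → 17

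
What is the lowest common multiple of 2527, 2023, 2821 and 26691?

36200389407

2527 = 7 · 19²; 2023 = 7 · 17²; 2821 = 7 · 13 · 31; 26691 = 3 · 7 · 31 · 41
lcm takes max exponent of each prime: 3 · 7 · 13 · 17² · 19² · 31 · 41 = 36200389407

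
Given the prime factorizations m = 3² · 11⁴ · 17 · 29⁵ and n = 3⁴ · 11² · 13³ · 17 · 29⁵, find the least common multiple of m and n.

max exponent per prime: 3⁴ · 11⁴ · 13³ · 17 · 29⁵ = 908499572543769921

908499572543769921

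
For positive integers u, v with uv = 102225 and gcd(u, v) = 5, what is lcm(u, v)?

20445

Since gcd(u,v)·lcm(u,v) = uv, lcm = 102225/5 = 20445.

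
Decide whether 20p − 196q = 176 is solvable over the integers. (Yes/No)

By Bézout, 20p − 196q = 176 has integer solutions iff gcd(20, 196) | 176.
Euclid: 196 = 9·20 + 16; 20 = 1·16 + 4; 16 = 4·4 + 0. gcd = 4; 176 mod 4 = 0. Yes.

Yes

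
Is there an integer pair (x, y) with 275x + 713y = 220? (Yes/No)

gcd(275, 713): 713 = 2·275 + 163; 275 = 1·163 + 112; 163 = 1·112 + 51; 112 = 2·51 + 10; 51 = 5·10 + 1; 10 = 10·1 + 0 → 1
1 divides 220, so a solution exists.

Yes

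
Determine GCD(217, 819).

217 = 7 · 31
819 = 3² · 7 · 13
Common: 7 = 7

7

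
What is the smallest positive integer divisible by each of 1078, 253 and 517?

lcm(1078, 253) = 1078·253/gcd = 272734/11 = 24794
lcm(24794, 517) = 24794·517/gcd = 12818498/11 = 1165318

1165318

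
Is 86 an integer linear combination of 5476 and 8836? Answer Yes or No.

No

gcd(5476, 8836): 8836 = 1·5476 + 3360; 5476 = 1·3360 + 2116; 3360 = 1·2116 + 1244; 2116 = 1·1244 + 872; 1244 = 1·872 + 372; 872 = 2·372 + 128; 372 = 2·128 + 116; 128 = 1·116 + 12; 116 = 9·12 + 8; 12 = 1·8 + 4; 8 = 2·4 + 0 → 4
4 does not divide 86, so a solution does not exist.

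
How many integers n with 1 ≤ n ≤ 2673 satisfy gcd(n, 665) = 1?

1738

665 = 5·7·19. Inclusion–exclusion on these primes:
2673 − ⌊2673/5⌋ − ⌊2673/7⌋ − ⌊2673/19⌋ + ⌊2673/35⌋ + ⌊2673/95⌋ + ⌊2673/133⌋ − ⌊2673/665⌋ = 1738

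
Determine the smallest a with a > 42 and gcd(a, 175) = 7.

49

gcd(a, 175) = 7 forces 7 | a; write a = 7s. Then gcd(7s, 7·25) = 7·gcd(s, 25), so need gcd(s, 25) = 1.
7s > 42 gives s ≥ 7. The least s ≥ 7 coprime to 25 is 7, so a = 7·7 = 49.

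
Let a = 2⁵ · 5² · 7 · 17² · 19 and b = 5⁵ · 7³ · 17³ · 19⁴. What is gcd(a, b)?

960925

min exponent per shared prime: 5² · 7 · 17² · 19 = 960925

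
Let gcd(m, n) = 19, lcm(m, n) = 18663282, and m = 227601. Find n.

m·n = gcd·lcm = 19·18663282 = 354602358, so n = 354602358/227601 = 1558.

1558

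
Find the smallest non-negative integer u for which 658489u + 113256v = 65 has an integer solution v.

Reduce mod 113256: 658489u ≡ 65 (mod 113256). With g = gcd(658489, 113256) = 13 dividing 65, divide through: 50653u ≡ 5 (mod 8712).
Since gcd(50653, 8712) = 1, u ≡ 5·(50653)⁻¹ ≡ 113 (mod 8712). Smallest non-negative: 113.

113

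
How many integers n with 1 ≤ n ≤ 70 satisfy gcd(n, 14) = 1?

14 = 2·7. Inclusion–exclusion on these primes:
70 − ⌊70/2⌋ − ⌊70/7⌋ + ⌊70/14⌋ = 30

30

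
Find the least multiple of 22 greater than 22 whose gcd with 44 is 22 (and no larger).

Multiples of 22 above 22: 22·2, 22·3, … . Need the cofactor coprime to 44/22 = 2.
Checking s = 2, 3, … the first with gcd(s, 2) = 1 is s = 3, giving 66.

66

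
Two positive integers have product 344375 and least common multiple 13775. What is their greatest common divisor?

gcd·lcm = product, so gcd = 344375/13775 = 25.

25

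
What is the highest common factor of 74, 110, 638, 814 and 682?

gcd(74, 110): 110 = 1·74 + 36; 74 = 2·36 + 2; 36 = 18·2 + 0 → 2
gcd(2, 638): 638 = 319·2 + 0 → 2
gcd(2, 814): 814 = 407·2 + 0 → 2
gcd(2, 682): 682 = 341·2 + 0 → 2

2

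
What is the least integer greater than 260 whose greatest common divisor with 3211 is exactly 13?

3211 = 13·247. Any k with gcd(k, 3211) = 13 is a multiple of 13, say 13s, with s coprime to 247.
Need s > 260/13, so s ≥ 21. First s ≥ 21 with gcd(s, 247) = 1 is s = 21. Thus k = 13·21 = 273.

273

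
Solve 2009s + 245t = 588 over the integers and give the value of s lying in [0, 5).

2

gcd(2009, 245) = 49 (Euclid: 2009 = 8·245 + 49; 245 = 5·49 + 0), and 49 | 588.
Extended Euclid: 2009·(1) + 245·(-8) = 49. Scale by 12: s₀ = 12.
General solution s = s₀ + 5k; reducing mod 5 gives s = 2 (and t = -14).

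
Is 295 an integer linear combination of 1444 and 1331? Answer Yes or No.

Yes

gcd(1444, 1331): 1444 = 1·1331 + 113; 1331 = 11·113 + 88; 113 = 1·88 + 25; 88 = 3·25 + 13; 25 = 1·13 + 12; 13 = 1·12 + 1; 12 = 12·1 + 0 → 1
1 divides 295, so a solution exists.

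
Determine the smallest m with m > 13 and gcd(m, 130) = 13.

130 = 13·10. Any m with gcd(m, 130) = 13 is a multiple of 13, say 13s, with s coprime to 10.
Need s > 13/13, so s ≥ 2. First s ≥ 2 with gcd(s, 10) = 1 is s = 3. Thus m = 13·3 = 39.

39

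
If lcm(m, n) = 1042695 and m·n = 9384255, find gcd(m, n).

From gcd × lcm = mn: gcd = 9384255 / 1042695 = 9.

9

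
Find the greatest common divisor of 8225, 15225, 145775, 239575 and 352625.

8225 = 5² · 7 · 47; 15225 = 3 · 5² · 7 · 29; 145775 = 5² · 7³ · 17; 239575 = 5² · 7 · 37²; 352625 = 5³ · 7 · 13 · 31
gcd takes min exponent of each prime: 5² · 7 = 175

175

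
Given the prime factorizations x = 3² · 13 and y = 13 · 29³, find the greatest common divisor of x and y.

13

min exponent per shared prime: 13 = 13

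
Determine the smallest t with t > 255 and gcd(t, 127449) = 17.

Multiples of 17 above 255: 17·16, 17·17, … . Need the cofactor coprime to 127449/17 = 7497.
Checking s = 16, 17, … the first with gcd(s, 7497) = 1 is s = 16, giving 272.

272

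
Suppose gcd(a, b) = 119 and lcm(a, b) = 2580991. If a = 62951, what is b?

4879

Using ab = gcd(a,b)·lcm(a,b) = 119·2580991 = 307137929, we get b = 307137929/62951 = 4879.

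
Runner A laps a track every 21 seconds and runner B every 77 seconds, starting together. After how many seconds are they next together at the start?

231

gcd first: 77 = 3·21 + 14; 21 = 1·14 + 7; 14 = 2·7 + 0 → gcd = 7
lcm = 21·77/gcd = 1617/7 = 231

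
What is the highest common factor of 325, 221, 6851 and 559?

325 = 5² · 13; 221 = 13 · 17; 6851 = 13 · 17 · 31; 559 = 13 · 43
gcd takes min exponent of each prime: 13 = 13

13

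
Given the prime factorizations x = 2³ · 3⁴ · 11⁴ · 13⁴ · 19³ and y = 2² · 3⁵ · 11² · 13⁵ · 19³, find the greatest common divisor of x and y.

min exponent per shared prime: 2² · 3⁴ · 11² · 13⁴ · 19³ = 7680059640396

7680059640396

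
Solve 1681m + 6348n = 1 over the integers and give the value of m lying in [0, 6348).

gcd(1681, 6348) = 1 (Euclid: 6348 = 3·1681 + 1305; 1681 = 1·1305 + 376; 1305 = 3·376 + 177; 376 = 2·177 + 22; 177 = 8·22 + 1; 22 = 22·1 + 0), and 1 | 1.
Extended Euclid: 1681·(-287) + 6348·(76) = 1. Scale by 1: m₀ = -287.
General solution m = m₀ + 6348t; reducing mod 6348 gives m = 6061 (and n = -1605).

6061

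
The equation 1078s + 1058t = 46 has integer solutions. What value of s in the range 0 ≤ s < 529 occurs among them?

gcd(1078, 1058) = 2 (Euclid: 1078 = 1·1058 + 20; 1058 = 52·20 + 18; 20 = 1·18 + 2; 18 = 9·2 + 0), and 2 | 46.
Extended Euclid: 1078·(53) + 1058·(-54) = 2. Scale by 23: s₀ = 1219.
General solution s = s₀ + 529k; reducing mod 529 gives s = 161 (and t = -164).

161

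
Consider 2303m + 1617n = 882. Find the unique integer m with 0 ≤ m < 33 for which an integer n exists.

6

Reduce mod 1617: 2303m ≡ 882 (mod 1617). With g = gcd(2303, 1617) = 49 dividing 882, divide through: 47m ≡ 18 (mod 33).
Since gcd(47, 33) = 1, m ≡ 18·(47)⁻¹ ≡ 6 (mod 33). Smallest non-negative: 6.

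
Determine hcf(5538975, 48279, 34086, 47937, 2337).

gcd(5538975, 48279): 5538975 = 114·48279 + 35169; 48279 = 1·35169 + 13110; 35169 = 2·13110 + 8949; 13110 = 1·8949 + 4161; 8949 = 2·4161 + 627; 4161 = 6·627 + 399; 627 = 1·399 + 228; 399 = 1·228 + 171; 228 = 1·171 + 57; 171 = 3·57 + 0 → 57
gcd(57, 34086): 34086 = 598·57 + 0 → 57
gcd(57, 47937): 47937 = 841·57 + 0 → 57
gcd(57, 2337): 2337 = 41·57 + 0 → 57

57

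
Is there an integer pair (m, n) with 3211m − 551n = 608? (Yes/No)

Yes

By Bézout, 3211m − 551n = 608 has integer solutions iff gcd(3211, 551) | 608.
Euclid: 3211 = 5·551 + 456; 551 = 1·456 + 95; 456 = 4·95 + 76; 95 = 1·76 + 19; 76 = 4·19 + 0. gcd = 19; 608 mod 19 = 0. Yes.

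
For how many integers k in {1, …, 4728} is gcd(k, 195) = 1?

2328

195 = 3·5·13. Inclusion–exclusion on these primes:
4728 − ⌊4728/3⌋ − ⌊4728/5⌋ − ⌊4728/13⌋ + ⌊4728/15⌋ + ⌊4728/39⌋ + ⌊4728/65⌋ − ⌊4728/195⌋ = 2328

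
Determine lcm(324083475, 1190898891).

2257021350695475

gcd first: 1190898891 = 3·324083475 + 218648466; 324083475 = 1·218648466 + 105435009; 218648466 = 2·105435009 + 7778448; 105435009 = 13·7778448 + 4315185; 7778448 = 1·4315185 + 3463263; 4315185 = 1·3463263 + 851922; 3463263 = 4·851922 + 55575; 851922 = 15·55575 + 18297; 55575 = 3·18297 + 684; 18297 = 26·684 + 513; 684 = 1·513 + 171; 513 = 3·171 + 0 → gcd = 171
lcm = 324083475·1190898891/gcd = 385950650968926225/171 = 2257021350695475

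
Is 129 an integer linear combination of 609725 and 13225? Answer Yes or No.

gcd(609725, 13225): 609725 = 46·13225 + 1375; 13225 = 9·1375 + 850; 1375 = 1·850 + 525; 850 = 1·525 + 325; 525 = 1·325 + 200; 325 = 1·200 + 125; 200 = 1·125 + 75; 125 = 1·75 + 50; 75 = 1·50 + 25; 50 = 2·25 + 0 → 25
25 does not divide 129, so a solution does not exist.

No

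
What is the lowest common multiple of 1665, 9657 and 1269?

lcm(1665, 9657) = 1665·9657/gcd = 16078905/333 = 48285
lcm(48285, 1269) = 48285·1269/gcd = 61273665/9 = 6808185

6808185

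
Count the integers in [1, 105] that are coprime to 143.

Prime factors of 143: 11, 13. Count integers ≤ 105 divisible by none of them.
By inclusion–exclusion: 105 − ⌊105/11⌋ − ⌊105/13⌋ + ⌊105/143⌋ = 88.

88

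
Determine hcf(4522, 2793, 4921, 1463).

133

gcd(4522, 2793): 4522 = 1·2793 + 1729; 2793 = 1·1729 + 1064; 1729 = 1·1064 + 665; 1064 = 1·665 + 399; 665 = 1·399 + 266; 399 = 1·266 + 133; 266 = 2·133 + 0 → 133
gcd(133, 4921): 4921 = 37·133 + 0 → 133
gcd(133, 1463): 1463 = 11·133 + 0 → 133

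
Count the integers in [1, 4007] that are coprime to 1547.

2985

Prime factors of 1547: 7, 13, 17. Count integers ≤ 4007 divisible by none of them.
By inclusion–exclusion: 4007 − ⌊4007/7⌋ − ⌊4007/13⌋ − ⌊4007/17⌋ + ⌊4007/91⌋ + ⌊4007/119⌋ + ⌊4007/221⌋ − ⌊4007/1547⌋ = 2985.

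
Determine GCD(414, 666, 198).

414 = 2 · 3² · 23; 666 = 2 · 3² · 37; 198 = 2 · 3² · 11
gcd takes min exponent of each prime: 2 · 3² = 18

18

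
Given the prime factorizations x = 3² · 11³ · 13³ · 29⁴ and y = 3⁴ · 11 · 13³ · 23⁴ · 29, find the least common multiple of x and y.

max exponent per prime: 3⁴ · 11³ · 13³ · 23⁴ · 29⁴ = 46880956828364580207

46880956828364580207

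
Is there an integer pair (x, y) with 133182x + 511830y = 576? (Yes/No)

gcd(133182, 511830): 511830 = 3·133182 + 112284; 133182 = 1·112284 + 20898; 112284 = 5·20898 + 7794; 20898 = 2·7794 + 5310; 7794 = 1·5310 + 2484; 5310 = 2·2484 + 342; 2484 = 7·342 + 90; 342 = 3·90 + 72; 90 = 1·72 + 18; 72 = 4·18 + 0 → 18
18 divides 576, so a solution exists.

Yes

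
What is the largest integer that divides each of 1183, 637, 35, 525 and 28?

1183 = 7 · 13²; 637 = 7² · 13; 35 = 5 · 7; 525 = 3 · 5² · 7; 28 = 2² · 7
gcd takes min exponent of each prime: 7 = 7

7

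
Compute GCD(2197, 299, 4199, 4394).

gcd(2197, 299): 2197 = 7·299 + 104; 299 = 2·104 + 91; 104 = 1·91 + 13; 91 = 7·13 + 0 → 13
gcd(13, 4199): 4199 = 323·13 + 0 → 13
gcd(13, 4394): 4394 = 338·13 + 0 → 13

13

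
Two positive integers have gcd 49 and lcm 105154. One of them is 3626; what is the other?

Using mn = gcd(m,n)·lcm(m,n) = 49·105154 = 5152546, we get n = 5152546/3626 = 1421.

1421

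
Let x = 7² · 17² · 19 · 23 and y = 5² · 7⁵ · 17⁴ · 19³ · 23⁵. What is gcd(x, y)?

min exponent per shared prime: 7² · 17² · 19 · 23 = 6188357

6188357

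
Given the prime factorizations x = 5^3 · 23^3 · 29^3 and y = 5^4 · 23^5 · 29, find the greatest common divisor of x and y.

44105375

min exponent per shared prime: 5^3 · 23^3 · 29 = 44105375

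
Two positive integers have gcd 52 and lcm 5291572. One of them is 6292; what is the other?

Using uv = gcd(u,v)·lcm(u,v) = 52·5291572 = 275161744, we get v = 275161744/6292 = 43732.

43732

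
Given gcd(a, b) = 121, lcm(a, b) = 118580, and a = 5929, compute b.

2420

Using ab = gcd(a,b)·lcm(a,b) = 121·118580 = 14348180, we get b = 14348180/5929 = 2420.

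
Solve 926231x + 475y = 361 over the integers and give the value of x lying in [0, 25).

Reduce mod 475: 926231x ≡ 361 (mod 475). With g = gcd(926231, 475) = 19 dividing 361, divide through: 48749x ≡ 19 (mod 25).
Since gcd(48749, 25) = 1, x ≡ 19·(48749)⁻¹ ≡ 6 (mod 25). Smallest non-negative: 6.

6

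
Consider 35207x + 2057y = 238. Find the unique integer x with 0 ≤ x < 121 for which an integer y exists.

gcd(35207, 2057) = 17 (Euclid: 35207 = 17·2057 + 238; 2057 = 8·238 + 153; 238 = 1·153 + 85; 153 = 1·85 + 68; 85 = 1·68 + 17; 68 = 4·17 + 0), and 17 | 238.
Extended Euclid: 35207·(26) + 2057·(-445) = 17. Scale by 14: x₀ = 364.
General solution x = x₀ + 121t; reducing mod 121 gives x = 1 (and y = -17).

1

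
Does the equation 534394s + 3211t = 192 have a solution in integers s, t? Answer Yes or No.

gcd(534394, 3211): 534394 = 166·3211 + 1368; 3211 = 2·1368 + 475; 1368 = 2·475 + 418; 475 = 1·418 + 57; 418 = 7·57 + 19; 57 = 3·19 + 0 → 19
19 does not divide 192, so a solution does not exist.

No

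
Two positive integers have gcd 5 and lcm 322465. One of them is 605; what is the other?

u·v = gcd·lcm = 5·322465 = 1612325, so v = 1612325/605 = 2665.

2665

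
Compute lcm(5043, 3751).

gcd first: 5043 = 1·3751 + 1292; 3751 = 2·1292 + 1167; 1292 = 1·1167 + 125; 1167 = 9·125 + 42; 125 = 2·42 + 41; 42 = 1·41 + 1; 41 = 41·1 + 0 → gcd = 1
lcm = 5043·3751/gcd = 18916293/1 = 18916293

18916293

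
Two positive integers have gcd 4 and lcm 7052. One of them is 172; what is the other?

u·v = gcd·lcm = 4·7052 = 28208, so v = 28208/172 = 164.

164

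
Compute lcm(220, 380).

4180

gcd first: 380 = 1·220 + 160; 220 = 1·160 + 60; 160 = 2·60 + 40; 60 = 1·40 + 20; 40 = 2·20 + 0 → gcd = 20
lcm = 220·380/gcd = 83600/20 = 4180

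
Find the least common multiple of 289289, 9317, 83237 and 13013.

491910776357

289289 = 7 · 11 · 13 · 17²; 9317 = 7 · 11³; 83237 = 7 · 11 · 23 · 47; 13013 = 7 · 11 · 13²
lcm takes max exponent of each prime: 7 · 11³ · 13² · 17² · 23 · 47 = 491910776357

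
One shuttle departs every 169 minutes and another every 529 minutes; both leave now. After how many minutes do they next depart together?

gcd first: 529 = 3·169 + 22; 169 = 7·22 + 15; 22 = 1·15 + 7; 15 = 2·7 + 1; 7 = 7·1 + 0 → gcd = 1
lcm = 169·529/gcd = 89401/1 = 89401

89401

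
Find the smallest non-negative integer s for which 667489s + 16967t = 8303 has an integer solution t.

22

Reduce mod 16967: 667489s ≡ 8303 (mod 16967). With g = gcd(667489, 16967) = 361 dividing 8303, divide through: 1849s ≡ 23 (mod 47).
Since gcd(1849, 47) = 1, s ≡ 23·(1849)⁻¹ ≡ 22 (mod 47). Smallest non-negative: 22.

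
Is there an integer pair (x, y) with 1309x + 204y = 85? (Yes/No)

Yes

gcd(1309, 204): 1309 = 6·204 + 85; 204 = 2·85 + 34; 85 = 2·34 + 17; 34 = 2·17 + 0 → 17
17 divides 85, so a solution exists.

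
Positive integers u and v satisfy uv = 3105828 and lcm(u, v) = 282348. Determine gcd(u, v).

gcd·lcm = product, so gcd = 3105828/282348 = 11.

11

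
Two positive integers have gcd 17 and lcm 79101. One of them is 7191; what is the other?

187

a·b = gcd·lcm = 17·79101 = 1344717, so b = 1344717/7191 = 187.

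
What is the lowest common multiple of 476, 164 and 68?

476 = 2² · 7 · 17; 164 = 2² · 41; 68 = 2² · 17
lcm takes max exponent of each prime: 2² · 7 · 17 · 41 = 19516

19516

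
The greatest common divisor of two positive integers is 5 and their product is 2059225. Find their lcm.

For any two positive integers, gcd × lcm equals their product. Hence lcm = 2059225 / 5 = 411845.

411845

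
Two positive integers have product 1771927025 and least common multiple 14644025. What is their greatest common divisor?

121

gcd·lcm = product, so gcd = 1771927025/14644025 = 121.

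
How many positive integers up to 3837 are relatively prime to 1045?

2645

Prime factors of 1045: 5, 11, 19. Count integers ≤ 3837 divisible by none of them.
By inclusion–exclusion: 3837 − ⌊3837/5⌋ − ⌊3837/11⌋ − ⌊3837/19⌋ + ⌊3837/55⌋ + ⌊3837/95⌋ + ⌊3837/209⌋ − ⌊3837/1045⌋ = 2645.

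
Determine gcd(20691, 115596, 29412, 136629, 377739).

20691 = 3² · 11² · 19; 115596 = 2² · 3² · 13² · 19; 29412 = 2² · 3² · 19 · 43; 136629 = 3² · 17 · 19 · 47; 377739 = 3² · 19 · 47²
gcd takes min exponent of each prime: 3² · 19 = 171

171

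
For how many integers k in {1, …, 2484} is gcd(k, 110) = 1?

110 = 2·5·11. Inclusion–exclusion on these primes:
2484 − ⌊2484/2⌋ − ⌊2484/5⌋ − ⌊2484/11⌋ + ⌊2484/10⌋ + ⌊2484/22⌋ + ⌊2484/55⌋ − ⌊2484/110⌋ = 904

904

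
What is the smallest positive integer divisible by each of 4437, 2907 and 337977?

186225327

lcm(4437, 2907) = 4437·2907/gcd = 12898359/153 = 84303
lcm(84303, 337977) = 84303·337977/gcd = 28492475031/153 = 186225327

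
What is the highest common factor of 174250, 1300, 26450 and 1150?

gcd(174250, 1300): 174250 = 134·1300 + 50; 1300 = 26·50 + 0 → 50
gcd(50, 26450): 26450 = 529·50 + 0 → 50
gcd(50, 1150): 1150 = 23·50 + 0 → 50

50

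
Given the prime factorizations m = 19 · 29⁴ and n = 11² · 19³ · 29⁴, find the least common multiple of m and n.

587000085859

max exponent per prime: 11² · 19³ · 29⁴ = 587000085859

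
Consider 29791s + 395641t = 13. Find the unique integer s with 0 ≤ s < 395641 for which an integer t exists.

77585

Reduce mod 395641: 29791s ≡ 13 (mod 395641). With g = gcd(29791, 395641) = 1 dividing 13, divide through: 29791s ≡ 13 (mod 395641).
Since gcd(29791, 395641) = 1, s ≡ 13·(29791)⁻¹ ≡ 77585 (mod 395641). Smallest non-negative: 77585.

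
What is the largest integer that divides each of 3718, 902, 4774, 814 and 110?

22

gcd(3718, 902): 3718 = 4·902 + 110; 902 = 8·110 + 22; 110 = 5·22 + 0 → 22
gcd(22, 4774): 4774 = 217·22 + 0 → 22
gcd(22, 814): 814 = 37·22 + 0 → 22
gcd(22, 110): 110 = 5·22 + 0 → 22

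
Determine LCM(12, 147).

588

12 = 2² · 3; 147 = 3 · 7²
max exponents: 2² · 3 · 7² = 588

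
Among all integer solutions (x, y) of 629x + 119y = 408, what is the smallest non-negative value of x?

gcd(629, 119) = 17 (Euclid: 629 = 5·119 + 34; 119 = 3·34 + 17; 34 = 2·17 + 0), and 17 | 408.
Extended Euclid: 629·(-3) + 119·(16) = 17. Scale by 24: x₀ = -72.
General solution x = x₀ + 7t; reducing mod 7 gives x = 5 (and y = -23).

5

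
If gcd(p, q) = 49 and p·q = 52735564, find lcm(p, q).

1076236

For any two positive integers, gcd × lcm equals their product. Hence lcm = 52735564 / 49 = 1076236.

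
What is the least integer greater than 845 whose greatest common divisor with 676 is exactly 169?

Multiples of 169 above 845: 169·6, 169·7, … . Need the cofactor coprime to 676/169 = 4.
Checking s = 6, 7, … the first with gcd(s, 4) = 1 is s = 7, giving 1183.

1183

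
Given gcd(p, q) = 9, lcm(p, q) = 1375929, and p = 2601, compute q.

p·q = gcd·lcm = 9·1375929 = 12383361, so q = 12383361/2601 = 4761.

4761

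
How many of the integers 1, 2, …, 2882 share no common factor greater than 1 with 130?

1064

Prime factors of 130: 2, 5, 13. Count integers ≤ 2882 divisible by none of them.
By inclusion–exclusion: 2882 − ⌊2882/2⌋ − ⌊2882/5⌋ − ⌊2882/13⌋ + ⌊2882/10⌋ + ⌊2882/26⌋ + ⌊2882/65⌋ − ⌊2882/130⌋ = 1064.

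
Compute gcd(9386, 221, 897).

13

9386 = 2 · 13 · 19²; 221 = 13 · 17; 897 = 3 · 13 · 23
gcd takes min exponent of each prime: 13 = 13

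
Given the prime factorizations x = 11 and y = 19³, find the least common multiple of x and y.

max exponent per prime: 11 · 19³ = 75449

75449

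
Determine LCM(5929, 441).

5929 = 7² · 11²; 441 = 3² · 7²
max exponents: 3² · 7² · 11² = 53361

53361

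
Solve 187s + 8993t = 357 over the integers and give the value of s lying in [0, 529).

Euclid: 8993 = 48·187 + 17; 187 = 11·17 + 0 → gcd = 17; 357 = 17·21.
Back-substitution yields 187·(-48) + 8993·(1) = 17, so one solution is s = -48·21 = -1008, t = 1·21 = 21.
Solutions in s differ by 8993/17 = 529; the one in [0, 529) is -1008 mod 529 = 50.

50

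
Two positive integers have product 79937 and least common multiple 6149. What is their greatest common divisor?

13

From gcd × lcm = ab: gcd = 79937 / 6149 = 13.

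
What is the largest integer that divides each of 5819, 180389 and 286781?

gcd(5819, 180389): 180389 = 31·5819 + 0 → 5819
gcd(5819, 286781): 286781 = 49·5819 + 1650; 5819 = 3·1650 + 869; 1650 = 1·869 + 781; 869 = 1·781 + 88; 781 = 8·88 + 77; 88 = 1·77 + 11; 77 = 7·11 + 0 → 11

11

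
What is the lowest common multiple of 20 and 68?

20 = 2² · 5; 68 = 2² · 17
max exponents: 2² · 5 · 17 = 340

340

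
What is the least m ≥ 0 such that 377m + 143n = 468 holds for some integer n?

Reduce mod 143: 377m ≡ 468 (mod 143). With g = gcd(377, 143) = 13 dividing 468, divide through: 29m ≡ 36 (mod 11).
Since gcd(29, 11) = 1, m ≡ 36·(29)⁻¹ ≡ 2 (mod 11). Smallest non-negative: 2.

2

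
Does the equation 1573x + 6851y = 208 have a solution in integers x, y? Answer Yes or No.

Yes

By Bézout, 1573x + 6851y = 208 has integer solutions iff gcd(1573, 6851) | 208.
Euclid: 6851 = 4·1573 + 559; 1573 = 2·559 + 455; 559 = 1·455 + 104; 455 = 4·104 + 39; 104 = 2·39 + 26; 39 = 1·26 + 13; 26 = 2·13 + 0. gcd = 13; 208 mod 13 = 0. Yes.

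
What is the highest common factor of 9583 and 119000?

7

Euclid: 119000 = 12·9583 + 4004; 9583 = 2·4004 + 1575; 4004 = 2·1575 + 854; 1575 = 1·854 + 721; 854 = 1·721 + 133; 721 = 5·133 + 56; 133 = 2·56 + 21; 56 = 2·21 + 14; 21 = 1·14 + 7; 14 = 2·7 + 0. Last nonzero remainder: 7.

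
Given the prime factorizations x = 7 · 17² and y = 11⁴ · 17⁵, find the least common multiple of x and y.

145516884359

max exponent per prime: 7 · 11⁴ · 17⁵ = 145516884359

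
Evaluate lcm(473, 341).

gcd first: 473 = 1·341 + 132; 341 = 2·132 + 77; 132 = 1·77 + 55; 77 = 1·55 + 22; 55 = 2·22 + 11; 22 = 2·11 + 0 → gcd = 11
lcm = 473·341/gcd = 161293/11 = 14663

14663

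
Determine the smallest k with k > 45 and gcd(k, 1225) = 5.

gcd(k, 1225) = 5 forces 5 | k; write k = 5s. Then gcd(5s, 5·245) = 5·gcd(s, 245), so need gcd(s, 245) = 1.
5s > 45 gives s ≥ 10. The least s ≥ 10 coprime to 245 is 11, so k = 5·11 = 55.

55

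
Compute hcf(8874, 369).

Euclid: 8874 = 24·369 + 18; 369 = 20·18 + 9; 18 = 2·9 + 0. Last nonzero remainder: 9.

9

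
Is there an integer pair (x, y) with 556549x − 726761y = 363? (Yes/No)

gcd(556549, 726761): 726761 = 1·556549 + 170212; 556549 = 3·170212 + 45913; 170212 = 3·45913 + 32473; 45913 = 1·32473 + 13440; 32473 = 2·13440 + 5593; 13440 = 2·5593 + 2254; 5593 = 2·2254 + 1085; 2254 = 2·1085 + 84; 1085 = 12·84 + 77; 84 = 1·77 + 7; 77 = 11·7 + 0 → 7
7 does not divide 363, so a solution does not exist.

No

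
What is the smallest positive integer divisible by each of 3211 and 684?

115596

gcd first: 3211 = 4·684 + 475; 684 = 1·475 + 209; 475 = 2·209 + 57; 209 = 3·57 + 38; 57 = 1·38 + 19; 38 = 2·19 + 0 → gcd = 19
lcm = 3211·684/gcd = 2196324/19 = 115596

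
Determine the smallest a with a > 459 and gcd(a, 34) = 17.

493

Multiples of 17 above 459: 17·28, 17·29, … . Need the cofactor coprime to 34/17 = 2.
Checking s = 28, 29, … the first with gcd(s, 2) = 1 is s = 29, giving 493.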